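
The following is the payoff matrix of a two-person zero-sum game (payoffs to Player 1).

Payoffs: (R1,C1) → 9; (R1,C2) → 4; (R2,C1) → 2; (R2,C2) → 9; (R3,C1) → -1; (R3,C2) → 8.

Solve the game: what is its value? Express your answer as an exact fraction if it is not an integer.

73/12

Row minima: R1 → 4, R2 → 2, R3 → -1; maximin = 4.
Column maxima: C1 → 9, C2 → 9; minimax = 9.
4 ≠ 9, so there is no saddle point; optimal play is mixed.
R3 is strictly dominated by R2, so Player 1 never plays it.
On the remaining 2×2 (R1, R2 vs C1, C2):
Let Player 1 play R1 with probability p. Expected payoff against C1: 9p + 2(1−p) = 7p + 2; against C2: 4p + 9(1−p) = −5p + 9.
Setting these equal: 7p + 2 = −5p + 9 ⇒ 12p = 7 ⇒ p = 7/12, and the value is (7)·(7/12) + 2 = 73/12.
For Player 2: with q = P(C1), equating R1's and R2's payoffs gives 5q + 4 = −7q + 9 ⇒ q = 5/12.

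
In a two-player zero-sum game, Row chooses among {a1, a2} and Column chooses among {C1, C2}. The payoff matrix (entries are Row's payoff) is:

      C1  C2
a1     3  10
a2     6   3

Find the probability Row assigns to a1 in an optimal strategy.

Row minima: a1 → 3, a2 → 3; maximin = 3.
Column maxima: C1 → 6, C2 → 10; minimax = 6.
3 ≠ 6, so there is no saddle point; optimal play is mixed.
Let Row play a1 with probability p. Expected payoff against C1: 3p + 6(1−p) = −3p + 6; against C2: 10p + 3(1−p) = 7p + 3.
Setting these equal: −3p + 6 = 7p + 3 ⇒ −10p = -3 ⇒ p = 3/10, and the value is (-3)·(3/10) + 6 = 51/10.
For Column: with q = P(C1), equating a1's and a2's payoffs gives −7q + 10 = 3q + 3 ⇒ q = 7/10.

3/10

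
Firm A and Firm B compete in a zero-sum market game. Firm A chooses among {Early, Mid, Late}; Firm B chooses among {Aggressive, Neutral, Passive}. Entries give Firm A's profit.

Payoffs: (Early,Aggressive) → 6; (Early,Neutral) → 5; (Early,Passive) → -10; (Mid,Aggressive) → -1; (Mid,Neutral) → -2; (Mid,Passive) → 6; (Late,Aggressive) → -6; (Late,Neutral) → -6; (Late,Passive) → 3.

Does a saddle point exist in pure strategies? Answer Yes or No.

Row minima: Early → -10, Mid → -2, Late → -6; maximin = -2.
Column maxima: Aggressive → 6, Neutral → 5, Passive → 6; minimax = 5.
-2 ≠ 5, so no pure-strategy equilibrium exists.

No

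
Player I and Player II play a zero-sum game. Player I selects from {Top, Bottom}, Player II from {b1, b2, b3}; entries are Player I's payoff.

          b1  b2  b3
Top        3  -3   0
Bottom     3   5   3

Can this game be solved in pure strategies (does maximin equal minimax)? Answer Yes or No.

Yes

Row minima: Top → -3, Bottom → 3; maximin = 3.
Column maxima: b1 → 3, b2 → 5, b3 → 3; minimax = 3.
maximin = minimax = 3, so a saddle point exists.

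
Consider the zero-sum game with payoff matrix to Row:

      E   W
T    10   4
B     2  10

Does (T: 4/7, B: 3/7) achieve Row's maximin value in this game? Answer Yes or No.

Against E this mix gives (4/7)·10 + (3/7)·2 = 46/7.
Against W this mix gives (4/7)·4 + (3/7)·10 = 46/7.
All of Column's active replies (E, W) yield 46/7, and no column does worse for Row. The mix makes Column indifferent and guarantees 46/7, so it is optimal.

Yes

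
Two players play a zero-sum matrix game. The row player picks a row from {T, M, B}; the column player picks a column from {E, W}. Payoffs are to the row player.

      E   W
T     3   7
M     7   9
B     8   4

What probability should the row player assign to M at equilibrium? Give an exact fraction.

2/3

Row minima: T → 3, M → 7, B → 4; maximin = 7.
Column maxima: E → 8, W → 9; minimax = 8.
7 ≠ 8, so there is no saddle point; optimal play is mixed.
T is strictly dominated by M, so the row player never plays it.
On the remaining 2×2 (M, B vs E, W):
Let the row player play M with probability p. Expected payoff against E: 7p + 8(1−p) = −p + 8; against W: 9p + 4(1−p) = 5p + 4.
Setting these equal: −p + 8 = 5p + 4 ⇒ −6p = -4 ⇒ p = 2/3, and the value is (-1)·(2/3) + 8 = 22/3.
For the column player: with q = P(E), equating M's and B's payoffs gives −2q + 9 = 4q + 4 ⇒ q = 5/6.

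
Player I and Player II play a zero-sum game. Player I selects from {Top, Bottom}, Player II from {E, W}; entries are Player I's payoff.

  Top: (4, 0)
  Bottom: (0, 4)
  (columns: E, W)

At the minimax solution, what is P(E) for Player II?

1/2

Row minima: Top → 0, Bottom → 0; maximin = 0.
Column maxima: E → 4, W → 4; minimax = 4.
0 ≠ 4, so there is no saddle point; optimal play is mixed.
Let Player I play Top with probability p. Expected payoff against E: 4p + 0(1−p) = 4p; against W: 0p + 4(1−p) = −4p + 4.
Setting these equal: 4p = −4p + 4 ⇒ 8p = 4 ⇒ p = 1/2, and the value is (4)·(1/2) = 2.
For Player II: with q = P(E), equating Top's and Bottom's payoffs gives 4q = −4q + 4 ⇒ q = 1/2.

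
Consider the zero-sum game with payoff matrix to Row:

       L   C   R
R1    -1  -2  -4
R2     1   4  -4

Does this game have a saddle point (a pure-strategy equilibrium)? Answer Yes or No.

Row minima: R1 → -4, R2 → -4; maximin = -4.
Column maxima: L → 1, C → 4, R → -4; minimax = -4.
maximin = minimax = -4, so a saddle point exists.

Yes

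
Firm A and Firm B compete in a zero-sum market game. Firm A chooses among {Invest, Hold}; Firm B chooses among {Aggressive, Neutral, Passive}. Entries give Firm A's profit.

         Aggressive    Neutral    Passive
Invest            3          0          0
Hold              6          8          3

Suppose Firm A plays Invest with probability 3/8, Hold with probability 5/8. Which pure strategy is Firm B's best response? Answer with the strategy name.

If Firm B plays Aggressive, Firm A's expected payoff is (3/8)·3 + (5/8)·6 = 39/8.
If Firm B plays Neutral, Firm A's expected payoff is (3/8)·0 + (5/8)·8 = 5.
If Firm B plays Passive, Firm A's expected payoff is (3/8)·0 + (5/8)·3 = 15/8.
Firm B minimizes Firm A's payoff; the smallest is 15/8, so the best response is Passive.

Passive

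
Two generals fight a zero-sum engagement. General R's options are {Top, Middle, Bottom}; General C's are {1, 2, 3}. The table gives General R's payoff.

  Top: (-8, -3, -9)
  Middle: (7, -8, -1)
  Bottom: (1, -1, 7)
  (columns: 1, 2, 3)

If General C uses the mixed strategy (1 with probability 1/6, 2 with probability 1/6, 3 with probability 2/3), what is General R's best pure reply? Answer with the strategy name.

Bottom

Expected payoff of Top: (1/6)·(-8) + (1/6)·(-3) + (2/3)·(-9) = -47/6.
Expected payoff of Middle: (1/6)·7 + (1/6)·(-8) + (2/3)·(-1) = -5/6.
Expected payoff of Bottom: (1/6)·1 + (1/6)·(-1) + (2/3)·7 = 14/3.
The largest is 14/3, so General R's best response is Bottom.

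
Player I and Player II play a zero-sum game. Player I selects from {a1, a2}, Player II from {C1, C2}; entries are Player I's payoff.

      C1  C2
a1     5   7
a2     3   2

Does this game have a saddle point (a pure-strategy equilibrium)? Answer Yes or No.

Yes

Row minima: a1 → 5, a2 → 2; maximin = 5.
Column maxima: C1 → 5, C2 → 7; minimax = 5.
maximin = minimax = 5, so a saddle point exists.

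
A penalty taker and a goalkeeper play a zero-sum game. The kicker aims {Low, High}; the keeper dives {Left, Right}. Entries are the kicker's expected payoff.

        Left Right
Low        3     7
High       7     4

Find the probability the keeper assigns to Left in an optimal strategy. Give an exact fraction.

Row minima: Low → 3, High → 4; maximin = 4.
Column maxima: Left → 7, Right → 7; minimax = 7.
4 ≠ 7, so there is no saddle point; optimal play is mixed.
Let the kicker play Low with probability p. Expected payoff against Left: 3p + 7(1−p) = −4p + 7; against Right: 7p + 4(1−p) = 3p + 4.
Setting these equal: −4p + 7 = 3p + 4 ⇒ −7p = -3 ⇒ p = 3/7, and the value is (-4)·(3/7) + 7 = 37/7.
For the keeper: with q = P(Left), equating Low's and High's payoffs gives −4q + 7 = 3q + 4 ⇒ q = 3/7.

3/7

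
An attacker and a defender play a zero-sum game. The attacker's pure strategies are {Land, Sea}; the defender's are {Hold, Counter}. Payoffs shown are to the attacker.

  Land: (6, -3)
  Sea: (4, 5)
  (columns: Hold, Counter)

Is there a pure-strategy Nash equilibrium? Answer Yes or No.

No

Row minima: Land → -3, Sea → 4; maximin = 4.
Column maxima: Hold → 6, Counter → 5; minimax = 5.
4 ≠ 5, so no pure-strategy equilibrium exists.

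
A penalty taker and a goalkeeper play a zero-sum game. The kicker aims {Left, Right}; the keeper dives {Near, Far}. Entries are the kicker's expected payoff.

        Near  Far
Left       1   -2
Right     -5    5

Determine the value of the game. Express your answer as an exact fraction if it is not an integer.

Row minima: Left → -2, Right → -5; maximin = -2.
Column maxima: Near → 1, Far → 5; minimax = 1.
-2 ≠ 1, so there is no saddle point; optimal play is mixed.
Let the kicker play Left with probability p. Expected payoff against Near: 1p + (-5)(1−p) = 6p − 5; against Far: (-2)p + 5(1−p) = −7p + 5.
Setting these equal: 6p − 5 = −7p + 5 ⇒ 13p = 10 ⇒ p = 10/13, and the value is (6)·(10/13) − 5 = -5/13.
For the keeper: with q = P(Near), equating Left's and Right's payoffs gives 3q − 2 = −10q + 5 ⇒ q = 7/13.

-5/13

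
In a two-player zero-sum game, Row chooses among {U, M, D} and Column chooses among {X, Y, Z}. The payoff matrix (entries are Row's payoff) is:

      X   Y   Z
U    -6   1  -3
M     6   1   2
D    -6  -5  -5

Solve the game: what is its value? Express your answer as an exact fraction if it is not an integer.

Row minima: U → -6, M → 1, D → -6; maximin = 1.
Column maxima: X → 6, Y → 1, Z → 2; minimax = 1.
Since maximin = minimax = 1, there is a saddle point and the value is 1.

1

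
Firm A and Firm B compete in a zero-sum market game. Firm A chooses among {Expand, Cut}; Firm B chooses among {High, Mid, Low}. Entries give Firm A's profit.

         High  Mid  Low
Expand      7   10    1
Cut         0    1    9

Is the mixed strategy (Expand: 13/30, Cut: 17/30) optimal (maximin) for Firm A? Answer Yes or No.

Against High this mix gives (13/30)·7 + (17/30)·0 = 91/30.
Against Mid this mix gives (13/30)·10 + (17/30)·1 = 49/10.
Against Low this mix gives (13/30)·1 + (17/30)·9 = 83/15.
Firm B will play High, holding Firm A to 91/30. Shifting weight toward the row that does better against High would raise this floor (the equalizing mix achieves 21/5 against both High and Low), so the proposed strategy is not optimal.

No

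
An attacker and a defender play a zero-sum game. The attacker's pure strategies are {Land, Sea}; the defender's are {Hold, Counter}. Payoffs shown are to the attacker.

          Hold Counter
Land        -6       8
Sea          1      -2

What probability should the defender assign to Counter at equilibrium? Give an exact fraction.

Row minima: Land → -6, Sea → -2; maximin = -2.
Column maxima: Hold → 1, Counter → 8; minimax = 1.
-2 ≠ 1, so there is no saddle point; optimal play is mixed.
Let the attacker play Land with probability p. Expected payoff against Hold: (-6)p + 1(1−p) = −7p + 1; against Counter: 8p + (-2)(1−p) = 10p − 2.
Setting these equal: −7p + 1 = 10p − 2 ⇒ −17p = -3 ⇒ p = 3/17, and the value is (-7)·(3/17) + 1 = -4/17.
For the defender: with q = P(Hold), equating Land's and Sea's payoffs gives −14q + 8 = 3q − 2 ⇒ q = 10/17.

7/17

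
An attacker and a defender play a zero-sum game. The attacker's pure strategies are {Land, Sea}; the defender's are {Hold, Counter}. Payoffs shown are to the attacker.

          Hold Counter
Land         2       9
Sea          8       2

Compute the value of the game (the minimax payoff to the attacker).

68/13

Row minima: Land → 2, Sea → 2; maximin = 2.
Column maxima: Hold → 8, Counter → 9; minimax = 8.
2 ≠ 8, so there is no saddle point; optimal play is mixed.
Let the attacker play Land with probability p. Expected payoff against Hold: 2p + 8(1−p) = −6p + 8; against Counter: 9p + 2(1−p) = 7p + 2.
Setting these equal: −6p + 8 = 7p + 2 ⇒ −13p = -6 ⇒ p = 6/13, and the value is (-6)·(6/13) + 8 = 68/13.
For the defender: with q = P(Hold), equating Land's and Sea's payoffs gives −7q + 9 = 6q + 2 ⇒ q = 7/13.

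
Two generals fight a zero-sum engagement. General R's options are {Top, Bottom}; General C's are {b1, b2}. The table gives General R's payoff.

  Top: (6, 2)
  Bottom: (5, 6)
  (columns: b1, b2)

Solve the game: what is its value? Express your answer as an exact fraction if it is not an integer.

26/5

Row minima: Top → 2, Bottom → 5; maximin = 5.
Column maxima: b1 → 6, b2 → 6; minimax = 6.
5 ≠ 6, so there is no saddle point; optimal play is mixed.
Let General R play Top with probability p. Expected payoff against b1: 6p + 5(1−p) = p + 5; against b2: 2p + 6(1−p) = −4p + 6.
Setting these equal: p + 5 = −4p + 6 ⇒ 5p = 1 ⇒ p = 1/5, and the value is (1)·(1/5) + 5 = 26/5.
For General C: with q = P(b1), equating Top's and Bottom's payoffs gives 4q + 2 = −q + 6 ⇒ q = 4/5.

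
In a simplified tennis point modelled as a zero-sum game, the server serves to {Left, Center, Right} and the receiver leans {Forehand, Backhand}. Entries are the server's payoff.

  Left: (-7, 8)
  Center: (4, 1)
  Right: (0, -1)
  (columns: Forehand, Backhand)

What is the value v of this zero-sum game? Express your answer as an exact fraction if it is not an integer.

Row minima: Left → -7, Center → 1, Right → -1; maximin = 1.
Column maxima: Forehand → 4, Backhand → 8; minimax = 4.
1 ≠ 4, so there is no saddle point; optimal play is mixed.
Right is strictly dominated by Center, so the server never plays it.
On the remaining 2×2 (Left, Center vs Forehand, Backhand):
Let the server play Left with probability p. Expected payoff against Forehand: (-7)p + 4(1−p) = −11p + 4; against Backhand: 8p + 1(1−p) = 7p + 1.
Setting these equal: −11p + 4 = 7p + 1 ⇒ −18p = -3 ⇒ p = 1/6, and the value is (-11)·(1/6) + 4 = 13/6.
For the receiver: with q = P(Forehand), equating Left's and Center's payoffs gives −15q + 8 = 3q + 1 ⇒ q = 7/18.

13/6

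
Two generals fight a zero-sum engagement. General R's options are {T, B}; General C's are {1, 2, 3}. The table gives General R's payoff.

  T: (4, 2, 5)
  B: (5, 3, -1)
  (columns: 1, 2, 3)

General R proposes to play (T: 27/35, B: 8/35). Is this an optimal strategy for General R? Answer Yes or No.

No

Against 1 this mix gives (27/35)·4 + (8/35)·5 = 148/35.
Against 2 this mix gives (27/35)·2 + (8/35)·3 = 78/35.
Against 3 this mix gives (27/35)·5 + (8/35)·(-1) = 127/35.
General C will play 2, holding General R to 78/35. Shifting weight toward the row that does better against 2 would raise this floor (the equalizing mix achieves 17/7 against both 2 and 3), so the proposed strategy is not optimal.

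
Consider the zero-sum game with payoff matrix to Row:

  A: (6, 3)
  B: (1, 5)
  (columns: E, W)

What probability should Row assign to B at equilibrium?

3/7

Row minima: A → 3, B → 1; maximin = 3.
Column maxima: E → 6, W → 5; minimax = 5.
3 ≠ 5, so there is no saddle point; optimal play is mixed.
Let Row play A with probability p. Expected payoff against E: 6p + 1(1−p) = 5p + 1; against W: 3p + 5(1−p) = −2p + 5.
Setting these equal: 5p + 1 = −2p + 5 ⇒ 7p = 4 ⇒ p = 4/7, and the value is (5)·(4/7) + 1 = 27/7.
For Column: with q = P(E), equating A's and B's payoffs gives 3q + 3 = −4q + 5 ⇒ q = 2/7.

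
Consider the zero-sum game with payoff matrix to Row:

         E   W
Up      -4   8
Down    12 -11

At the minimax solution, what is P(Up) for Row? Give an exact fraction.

23/35

Row minima: Up → -4, Down → -11; maximin = -4.
Column maxima: E → 12, W → 8; minimax = 8.
-4 ≠ 8, so there is no saddle point; optimal play is mixed.
Let Row play Up with probability p. Expected payoff against E: (-4)p + 12(1−p) = −16p + 12; against W: 8p + (-11)(1−p) = 19p − 11.
Setting these equal: −16p + 12 = 19p − 11 ⇒ −35p = -23 ⇒ p = 23/35, and the value is (-16)·(23/35) + 12 = 52/35.
For Column: with q = P(E), equating Up's and Down's payoffs gives −12q + 8 = 23q − 11 ⇒ q = 19/35.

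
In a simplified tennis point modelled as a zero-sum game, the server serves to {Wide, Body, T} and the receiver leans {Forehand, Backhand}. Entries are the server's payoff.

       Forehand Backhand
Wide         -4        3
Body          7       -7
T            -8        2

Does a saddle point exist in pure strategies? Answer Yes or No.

Row minima: Wide → -4, Body → -7, T → -8; maximin = -4.
Column maxima: Forehand → 7, Backhand → 3; minimax = 3.
-4 ≠ 3, so no pure-strategy equilibrium exists.

No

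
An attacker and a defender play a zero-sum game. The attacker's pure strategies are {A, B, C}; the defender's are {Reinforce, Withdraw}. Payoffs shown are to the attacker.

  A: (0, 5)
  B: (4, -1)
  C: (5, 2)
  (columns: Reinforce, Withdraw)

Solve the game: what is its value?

25/8

Row minima: A → 0, B → -1, C → 2; maximin = 2.
Column maxima: Reinforce → 5, Withdraw → 5; minimax = 5.
2 ≠ 5, so there is no saddle point; optimal play is mixed.
B is strictly dominated by C, so the attacker never plays it.
On the remaining 2×2 (A, C vs Reinforce, Withdraw):
Let the attacker play A with probability p. Expected payoff against Reinforce: 0p + 5(1−p) = −5p + 5; against Withdraw: 5p + 2(1−p) = 3p + 2.
Setting these equal: −5p + 5 = 3p + 2 ⇒ −8p = -3 ⇒ p = 3/8, and the value is (-5)·(3/8) + 5 = 25/8.
For the defender: with q = P(Reinforce), equating A's and C's payoffs gives −5q + 5 = 3q + 2 ⇒ q = 3/8.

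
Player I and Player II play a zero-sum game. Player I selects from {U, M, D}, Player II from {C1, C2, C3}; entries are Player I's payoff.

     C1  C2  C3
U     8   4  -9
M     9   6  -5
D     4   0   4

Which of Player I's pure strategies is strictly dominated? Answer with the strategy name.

M gives a strictly higher payoff than U against every column: 9 > 8, 6 > 4, -5 > -9.
So U is strictly dominated and Player I never plays it.

U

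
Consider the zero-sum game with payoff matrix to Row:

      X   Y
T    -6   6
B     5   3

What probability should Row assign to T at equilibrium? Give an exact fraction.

1/7

Row minima: T → -6, B → 3; maximin = 3.
Column maxima: X → 5, Y → 6; minimax = 5.
3 ≠ 5, so there is no saddle point; optimal play is mixed.
Let Row play T with probability p. Expected payoff against X: (-6)p + 5(1−p) = −11p + 5; against Y: 6p + 3(1−p) = 3p + 3.
Setting these equal: −11p + 5 = 3p + 3 ⇒ −14p = -2 ⇒ p = 1/7, and the value is (-11)·(1/7) + 5 = 24/7.
For Column: with q = P(X), equating T's and B's payoffs gives −12q + 6 = 2q + 3 ⇒ q = 3/14.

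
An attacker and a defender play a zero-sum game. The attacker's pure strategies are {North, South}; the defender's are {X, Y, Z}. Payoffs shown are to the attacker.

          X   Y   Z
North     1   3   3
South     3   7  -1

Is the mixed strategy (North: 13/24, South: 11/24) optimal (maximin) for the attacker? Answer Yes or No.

Against X this mix gives (13/24)·1 + (11/24)·3 = 23/12.
Against Y this mix gives (13/24)·3 + (11/24)·7 = 29/6.
Against Z this mix gives (13/24)·3 + (11/24)·(-1) = 7/6.
The defender will play Z, holding the attacker to 7/6. Shifting weight toward the row that does better against Z would raise this floor (the equalizing mix achieves 5/3 against both Z and X), so the proposed strategy is not optimal.

No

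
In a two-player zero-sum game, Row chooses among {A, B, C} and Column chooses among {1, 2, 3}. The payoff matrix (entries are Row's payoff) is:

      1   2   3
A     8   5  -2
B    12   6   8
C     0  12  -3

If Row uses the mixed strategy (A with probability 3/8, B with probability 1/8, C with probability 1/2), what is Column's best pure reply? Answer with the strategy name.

If Column plays 1, Row's expected payoff is (3/8)·8 + (1/8)·12 + (1/2)·0 = 9/2.
If Column plays 2, Row's expected payoff is (3/8)·5 + (1/8)·6 + (1/2)·12 = 69/8.
If Column plays 3, Row's expected payoff is (3/8)·(-2) + (1/8)·8 + (1/2)·(-3) = -5/4.
Column minimizes Row's payoff; the smallest is -5/4, so the best response is 3.

3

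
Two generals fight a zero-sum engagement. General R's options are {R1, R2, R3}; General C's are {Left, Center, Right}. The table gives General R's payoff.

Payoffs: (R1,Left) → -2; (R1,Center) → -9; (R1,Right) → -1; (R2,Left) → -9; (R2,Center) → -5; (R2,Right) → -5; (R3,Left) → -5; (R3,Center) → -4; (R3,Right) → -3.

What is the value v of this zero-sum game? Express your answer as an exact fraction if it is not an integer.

Row minima: R1 → -9, R2 → -9, R3 → -5; maximin = -5.
Column maxima: Left → -2, Center → -4, Right → -1; minimax = -4.
-5 ≠ -4, so there is no saddle point; optimal play is mixed.
R2 is strictly dominated by R3, so General R never plays it.
Right is strictly dominated by Left (it gives General R strictly more in every row), so General C never plays it.
On the remaining 2×2 (R1, R3 vs Left, Center):
Let General R play R1 with probability p. Expected payoff against Left: (-2)p + (-5)(1−p) = 3p − 5; against Center: (-9)p + (-4)(1−p) = −5p − 4.
Setting these equal: 3p − 5 = −5p − 4 ⇒ 8p = 1 ⇒ p = 1/8, and the value is (3)·(1/8) − 5 = -37/8.
For General C: with q = P(Left), equating R1's and R3's payoffs gives 7q − 9 = −q − 4 ⇒ q = 5/8.

-37/8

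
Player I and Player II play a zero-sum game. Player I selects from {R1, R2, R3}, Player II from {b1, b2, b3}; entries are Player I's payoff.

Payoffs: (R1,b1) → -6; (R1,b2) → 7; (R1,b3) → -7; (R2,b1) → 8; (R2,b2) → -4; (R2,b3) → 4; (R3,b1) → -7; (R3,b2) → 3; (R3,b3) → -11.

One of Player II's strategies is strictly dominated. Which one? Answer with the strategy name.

b3 holds Player I's payoff strictly below b1 in every row: -7 < -6, 4 < 8, -11 < -7.
So b1 is strictly dominated for Player II.

b1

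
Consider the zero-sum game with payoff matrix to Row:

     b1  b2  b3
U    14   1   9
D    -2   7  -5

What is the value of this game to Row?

Row minima: U → 1, D → -5; maximin = 1.
Column maxima: b1 → 14, b2 → 7, b3 → 9; minimax = 7.
1 ≠ 7, so there is no saddle point; optimal play is mixed.
b1 is strictly dominated by b3 (it gives Row strictly more in every row), so Column never plays it.
On the remaining 2×2 (U, D vs b2, b3):
Let Row play U with probability p. Expected payoff against b2: 1p + 7(1−p) = −6p + 7; against b3: 9p + (-5)(1−p) = 14p − 5.
Setting these equal: −6p + 7 = 14p − 5 ⇒ −20p = -12 ⇒ p = 3/5, and the value is (-6)·(3/5) + 7 = 17/5.
For Column: with q = P(b2), equating U's and D's payoffs gives −8q + 9 = 12q − 5 ⇒ q = 7/10.

17/5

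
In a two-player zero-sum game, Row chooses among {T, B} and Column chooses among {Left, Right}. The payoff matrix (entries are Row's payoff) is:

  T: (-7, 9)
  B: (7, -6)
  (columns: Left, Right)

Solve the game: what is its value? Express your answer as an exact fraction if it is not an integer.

Row minima: T → -7, B → -6; maximin = -6.
Column maxima: Left → 7, Right → 9; minimax = 7.
-6 ≠ 7, so there is no saddle point; optimal play is mixed.
Let Row play T with probability p. Expected payoff against Left: (-7)p + 7(1−p) = −14p + 7; against Right: 9p + (-6)(1−p) = 15p − 6.
Setting these equal: −14p + 7 = 15p − 6 ⇒ −29p = -13 ⇒ p = 13/29, and the value is (-14)·(13/29) + 7 = 21/29.
For Column: with q = P(Left), equating T's and B's payoffs gives −16q + 9 = 13q − 6 ⇒ q = 15/29.

21/29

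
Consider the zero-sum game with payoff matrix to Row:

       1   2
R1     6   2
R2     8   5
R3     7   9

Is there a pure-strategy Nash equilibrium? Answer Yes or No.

Row minima: R1 → 2, R2 → 5, R3 → 7; maximin = 7.
Column maxima: 1 → 8, 2 → 9; minimax = 8.
7 ≠ 8, so no pure-strategy equilibrium exists.

No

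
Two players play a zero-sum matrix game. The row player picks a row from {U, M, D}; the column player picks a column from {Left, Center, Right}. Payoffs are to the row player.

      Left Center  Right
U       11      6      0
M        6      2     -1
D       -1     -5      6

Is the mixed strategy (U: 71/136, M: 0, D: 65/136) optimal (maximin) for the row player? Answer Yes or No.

Against Left this mix gives (71/136)·11 + (65/136)·(-1) = 179/34.
Against Center this mix gives (71/136)·6 + (65/136)·(-5) = 101/136.
Against Right this mix gives (71/136)·0 + (65/136)·6 = 195/68.
The column player will play Center, holding the row player to 101/136. Shifting weight toward the row that does better against Center would raise this floor (the equalizing mix achieves 36/17 against both Center and Right), so the proposed strategy is not optimal.

No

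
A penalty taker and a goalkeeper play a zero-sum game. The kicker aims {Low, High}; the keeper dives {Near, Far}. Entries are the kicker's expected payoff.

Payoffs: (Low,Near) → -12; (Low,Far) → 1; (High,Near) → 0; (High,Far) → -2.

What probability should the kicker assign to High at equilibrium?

13/15

Row minima: Low → -12, High → -2; maximin = -2.
Column maxima: Near → 0, Far → 1; minimax = 0.
-2 ≠ 0, so there is no saddle point; optimal play is mixed.
Let the kicker play Low with probability p. Expected payoff against Near: (-12)p + 0(1−p) = −12p; against Far: 1p + (-2)(1−p) = 3p − 2.
Setting these equal: −12p = 3p − 2 ⇒ −15p = -2 ⇒ p = 2/15, and the value is (-12)·(2/15) = -8/5.
For the keeper: with q = P(Near), equating Low's and High's payoffs gives −13q + 1 = 2q − 2 ⇒ q = 1/5.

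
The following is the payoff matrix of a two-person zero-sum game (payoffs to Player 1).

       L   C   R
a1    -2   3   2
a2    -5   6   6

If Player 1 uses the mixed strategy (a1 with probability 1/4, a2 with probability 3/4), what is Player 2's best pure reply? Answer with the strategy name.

If Player 2 plays L, Player 1's expected payoff is (1/4)·(-2) + (3/4)·(-5) = -17/4.
If Player 2 plays C, Player 1's expected payoff is (1/4)·3 + (3/4)·6 = 21/4.
If Player 2 plays R, Player 1's expected payoff is (1/4)·2 + (3/4)·6 = 5.
Player 2 minimizes Player 1's payoff; the smallest is -17/4, so the best response is L.

L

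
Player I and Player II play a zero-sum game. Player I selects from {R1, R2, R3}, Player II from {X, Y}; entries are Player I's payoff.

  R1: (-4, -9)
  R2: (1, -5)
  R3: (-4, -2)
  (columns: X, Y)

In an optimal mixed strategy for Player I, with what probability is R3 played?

3/4

Row minima: R1 → -9, R2 → -5, R3 → -4; maximin = -4.
Column maxima: X → 1, Y → -2; minimax = -2.
-4 ≠ -2, so there is no saddle point; optimal play is mixed.
R1 is strictly dominated by R2, so Player I never plays it.
On the remaining 2×2 (R2, R3 vs X, Y):
Let Player I play R2 with probability p. Expected payoff against X: 1p + (-4)(1−p) = 5p − 4; against Y: (-5)p + (-2)(1−p) = −3p − 2.
Setting these equal: 5p − 4 = −3p − 2 ⇒ 8p = 2 ⇒ p = 1/4, and the value is (5)·(1/4) − 4 = -11/4.
For Player II: with q = P(X), equating R2's and R3's payoffs gives 6q − 5 = −2q − 2 ⇒ q = 3/8.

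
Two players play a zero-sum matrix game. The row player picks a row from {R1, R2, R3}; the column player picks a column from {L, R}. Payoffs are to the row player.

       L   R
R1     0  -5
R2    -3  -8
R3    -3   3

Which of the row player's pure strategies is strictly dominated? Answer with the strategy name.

R1 gives a strictly higher payoff than R2 against every column: 0 > -3, -5 > -8.
So R2 is strictly dominated and the row player never plays it.

R2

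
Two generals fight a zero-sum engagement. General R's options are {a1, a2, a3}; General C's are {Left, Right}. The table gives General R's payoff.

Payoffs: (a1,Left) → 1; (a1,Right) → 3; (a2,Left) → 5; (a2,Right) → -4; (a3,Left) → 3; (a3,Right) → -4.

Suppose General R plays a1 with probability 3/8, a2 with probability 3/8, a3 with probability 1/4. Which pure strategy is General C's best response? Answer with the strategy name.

Right

If General C plays Left, General R's expected payoff is (3/8)·1 + (3/8)·5 + (1/4)·3 = 3.
If General C plays Right, General R's expected payoff is (3/8)·3 + (3/8)·(-4) + (1/4)·(-4) = -11/8.
General C minimizes General R's payoff; the smallest is -11/8, so the best response is Right.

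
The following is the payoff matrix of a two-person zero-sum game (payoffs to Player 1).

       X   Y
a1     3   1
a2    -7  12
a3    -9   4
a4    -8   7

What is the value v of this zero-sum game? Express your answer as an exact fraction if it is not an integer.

43/21

Row minima: a1 → 1, a2 → -7, a3 → -9, a4 → -8; maximin = 1.
Column maxima: X → 3, Y → 12; minimax = 3.
1 ≠ 3, so there is no saddle point; optimal play is mixed.
a3 is strictly dominated by a2, so Player 1 never plays it.
a4 is strictly dominated by a2, so Player 1 never plays it.
On the remaining 2×2 (a1, a2 vs X, Y):
Let Player 1 play a1 with probability p. Expected payoff against X: 3p + (-7)(1−p) = 10p − 7; against Y: 1p + 12(1−p) = −11p + 12.
Setting these equal: 10p − 7 = −11p + 12 ⇒ 21p = 19 ⇒ p = 19/21, and the value is (10)·(19/21) − 7 = 43/21.
For Player 2: with q = P(X), equating a1's and a2's payoffs gives 2q + 1 = −19q + 12 ⇒ q = 11/21.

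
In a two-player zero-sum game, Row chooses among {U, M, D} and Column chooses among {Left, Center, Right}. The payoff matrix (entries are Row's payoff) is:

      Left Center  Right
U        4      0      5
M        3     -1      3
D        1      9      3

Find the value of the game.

3

Row minima: U → 0, M → -1, D → 1; maximin = 1.
Column maxima: Left → 4, Center → 9, Right → 5; minimax = 4.
1 ≠ 4, so there is no saddle point; optimal play is mixed.
M is strictly dominated by U, so Row never plays it.
With M eliminated, Right is strictly dominated by Left (it gives Row strictly more in every remaining row), so Column never plays it.
On the remaining 2×2 (U, D vs Left, Center):
Let Row play U with probability p. Expected payoff against Left: 4p + 1(1−p) = 3p + 1; against Center: 0p + 9(1−p) = −9p + 9.
Setting these equal: 3p + 1 = −9p + 9 ⇒ 12p = 8 ⇒ p = 2/3, and the value is (3)·(2/3) + 1 = 3.
For Column: with q = P(Left), equating U's and D's payoffs gives 4q = −8q + 9 ⇒ q = 3/4.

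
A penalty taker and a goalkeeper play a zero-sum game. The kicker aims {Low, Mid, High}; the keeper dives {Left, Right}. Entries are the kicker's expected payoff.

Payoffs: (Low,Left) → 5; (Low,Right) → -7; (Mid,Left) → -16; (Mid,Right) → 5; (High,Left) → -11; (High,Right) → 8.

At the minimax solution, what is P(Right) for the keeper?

16/31

Row minima: Low → -7, Mid → -16, High → -11; maximin = -7.
Column maxima: Left → 5, Right → 8; minimax = 5.
-7 ≠ 5, so there is no saddle point; optimal play is mixed.
Mid is strictly dominated by High, so the kicker never plays it.
On the remaining 2×2 (Low, High vs Left, Right):
Let the kicker play Low with probability p. Expected payoff against Left: 5p + (-11)(1−p) = 16p − 11; against Right: (-7)p + 8(1−p) = −15p + 8.
Setting these equal: 16p − 11 = −15p + 8 ⇒ 31p = 19 ⇒ p = 19/31, and the value is (16)·(19/31) − 11 = -37/31.
For the keeper: with q = P(Left), equating Low's and High's payoffs gives 12q − 7 = −19q + 8 ⇒ q = 15/31.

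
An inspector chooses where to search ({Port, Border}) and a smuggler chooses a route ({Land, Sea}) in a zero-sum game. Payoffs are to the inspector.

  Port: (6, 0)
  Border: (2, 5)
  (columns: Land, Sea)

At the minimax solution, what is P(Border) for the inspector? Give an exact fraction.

2/3

Row minima: Port → 0, Border → 2; maximin = 2.
Column maxima: Land → 6, Sea → 5; minimax = 5.
2 ≠ 5, so there is no saddle point; optimal play is mixed.
Let the inspector play Port with probability p. Expected payoff against Land: 6p + 2(1−p) = 4p + 2; against Sea: 0p + 5(1−p) = −5p + 5.
Setting these equal: 4p + 2 = −5p + 5 ⇒ 9p = 3 ⇒ p = 1/3, and the value is (4)·(1/3) + 2 = 10/3.
For the smuggler: with q = P(Land), equating Port's and Border's payoffs gives 6q = −3q + 5 ⇒ q = 5/9.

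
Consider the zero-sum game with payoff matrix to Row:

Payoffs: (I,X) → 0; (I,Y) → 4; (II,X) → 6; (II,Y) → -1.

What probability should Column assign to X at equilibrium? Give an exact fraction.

Row minima: I → 0, II → -1; maximin = 0.
Column maxima: X → 6, Y → 4; minimax = 4.
0 ≠ 4, so there is no saddle point; optimal play is mixed.
Let Row play I with probability p. Expected payoff against X: 0p + 6(1−p) = −6p + 6; against Y: 4p + (-1)(1−p) = 5p − 1.
Setting these equal: −6p + 6 = 5p − 1 ⇒ −11p = -7 ⇒ p = 7/11, and the value is (-6)·(7/11) + 6 = 24/11.
For Column: with q = P(X), equating I's and II's payoffs gives −4q + 4 = 7q − 1 ⇒ q = 5/11.

5/11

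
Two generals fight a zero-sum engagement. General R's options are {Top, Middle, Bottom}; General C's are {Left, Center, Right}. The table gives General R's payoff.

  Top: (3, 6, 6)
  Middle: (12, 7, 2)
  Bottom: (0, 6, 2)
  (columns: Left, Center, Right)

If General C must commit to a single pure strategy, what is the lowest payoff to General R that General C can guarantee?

Column maxima: Left → 12, Center → 7, Right → 6.
The smallest of these is 6.

6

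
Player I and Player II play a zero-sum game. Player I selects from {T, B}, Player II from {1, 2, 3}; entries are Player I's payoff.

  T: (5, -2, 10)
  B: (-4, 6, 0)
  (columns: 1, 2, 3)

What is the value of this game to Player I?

22/17

Row minima: T → -2, B → -4; maximin = -2.
Column maxima: 1 → 5, 2 → 6, 3 → 10; minimax = 5.
-2 ≠ 5, so there is no saddle point; optimal play is mixed.
3 is strictly dominated by 1 (it gives Player I strictly more in every row), so Player II never plays it.
On the remaining 2×2 (T, B vs 1, 2):
Let Player I play T with probability p. Expected payoff against 1: 5p + (-4)(1−p) = 9p − 4; against 2: (-2)p + 6(1−p) = −8p + 6.
Setting these equal: 9p − 4 = −8p + 6 ⇒ 17p = 10 ⇒ p = 10/17, and the value is (9)·(10/17) − 4 = 22/17.
For Player II: with q = P(1), equating T's and B's payoffs gives 7q − 2 = −10q + 6 ⇒ q = 8/17.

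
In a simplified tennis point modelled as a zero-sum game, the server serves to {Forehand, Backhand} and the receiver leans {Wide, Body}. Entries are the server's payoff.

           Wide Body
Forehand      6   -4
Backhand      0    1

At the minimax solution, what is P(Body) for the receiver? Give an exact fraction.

6/11

Row minima: Forehand → -4, Backhand → 0; maximin = 0.
Column maxima: Wide → 6, Body → 1; minimax = 1.
0 ≠ 1, so there is no saddle point; optimal play is mixed.
Let the server play Forehand with probability p. Expected payoff against Wide: 6p + 0(1−p) = 6p; against Body: (-4)p + 1(1−p) = −5p + 1.
Setting these equal: 6p = −5p + 1 ⇒ 11p = 1 ⇒ p = 1/11, and the value is (6)·(1/11) = 6/11.
For the receiver: with q = P(Wide), equating Forehand's and Backhand's payoffs gives 10q − 4 = −q + 1 ⇒ q = 5/11.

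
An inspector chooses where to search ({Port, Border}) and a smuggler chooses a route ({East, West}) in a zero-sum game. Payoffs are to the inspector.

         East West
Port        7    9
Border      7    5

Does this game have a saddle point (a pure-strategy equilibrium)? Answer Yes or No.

Row minima: Port → 7, Border → 5; maximin = 7.
Column maxima: East → 7, West → 9; minimax = 7.
maximin = minimax = 7, so a saddle point exists.

Yes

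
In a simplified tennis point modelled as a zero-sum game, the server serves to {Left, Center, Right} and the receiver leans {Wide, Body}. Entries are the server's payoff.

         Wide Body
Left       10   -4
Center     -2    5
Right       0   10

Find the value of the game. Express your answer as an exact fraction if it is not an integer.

Row minima: Left → -4, Center → -2, Right → 0; maximin = 0.
Column maxima: Wide → 10, Body → 10; minimax = 10.
0 ≠ 10, so there is no saddle point; optimal play is mixed.
Center is strictly dominated by Right, so the server never plays it.
On the remaining 2×2 (Left, Right vs Wide, Body):
Let the server play Left with probability p. Expected payoff against Wide: 10p + 0(1−p) = 10p; against Body: (-4)p + 10(1−p) = −14p + 10.
Setting these equal: 10p = −14p + 10 ⇒ 24p = 10 ⇒ p = 5/12, and the value is (10)·(5/12) = 25/6.
For the receiver: with q = P(Wide), equating Left's and Right's payoffs gives 14q − 4 = −10q + 10 ⇒ q = 7/12.

25/6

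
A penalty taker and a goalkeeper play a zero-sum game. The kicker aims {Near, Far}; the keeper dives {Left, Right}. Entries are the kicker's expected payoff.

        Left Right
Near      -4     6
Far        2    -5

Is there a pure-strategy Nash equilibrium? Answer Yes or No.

No

Row minima: Near → -4, Far → -5; maximin = -4.
Column maxima: Left → 2, Right → 6; minimax = 2.
-4 ≠ 2, so no pure-strategy equilibrium exists.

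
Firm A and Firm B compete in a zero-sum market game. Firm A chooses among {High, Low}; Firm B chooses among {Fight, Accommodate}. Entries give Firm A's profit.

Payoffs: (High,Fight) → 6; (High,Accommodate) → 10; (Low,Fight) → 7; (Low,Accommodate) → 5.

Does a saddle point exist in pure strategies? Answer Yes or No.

No

Row minima: High → 6, Low → 5; maximin = 6.
Column maxima: Fight → 7, Accommodate → 10; minimax = 7.
6 ≠ 7, so no pure-strategy equilibrium exists.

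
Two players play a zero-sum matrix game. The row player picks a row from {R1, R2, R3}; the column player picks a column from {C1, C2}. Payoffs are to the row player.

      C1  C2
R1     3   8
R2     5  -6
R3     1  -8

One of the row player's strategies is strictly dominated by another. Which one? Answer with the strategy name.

R3

R1 gives a strictly higher payoff than R3 against every column: 3 > 1, 8 > -8.
So R3 is strictly dominated and the row player never plays it.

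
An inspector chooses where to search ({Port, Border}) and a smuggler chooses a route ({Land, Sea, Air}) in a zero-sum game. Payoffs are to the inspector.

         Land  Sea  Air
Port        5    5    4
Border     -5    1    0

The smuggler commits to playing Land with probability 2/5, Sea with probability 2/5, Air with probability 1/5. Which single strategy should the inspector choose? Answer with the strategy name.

Port

Expected payoff of Port: (2/5)·5 + (2/5)·5 + (1/5)·4 = 24/5.
Expected payoff of Border: (2/5)·(-5) + (2/5)·1 + (1/5)·0 = -8/5.
The largest is 24/5, so the inspector's best response is Port.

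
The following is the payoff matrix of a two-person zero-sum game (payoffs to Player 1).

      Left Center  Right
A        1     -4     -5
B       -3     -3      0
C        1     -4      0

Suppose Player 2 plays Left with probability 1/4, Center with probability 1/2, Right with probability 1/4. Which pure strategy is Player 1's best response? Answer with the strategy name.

C

Expected payoff of A: (1/4)·1 + (1/2)·(-4) + (1/4)·(-5) = -3.
Expected payoff of B: (1/4)·(-3) + (1/2)·(-3) + (1/4)·0 = -9/4.
Expected payoff of C: (1/4)·1 + (1/2)·(-4) + (1/4)·0 = -7/4.
The largest is -7/4, so Player 1's best response is C.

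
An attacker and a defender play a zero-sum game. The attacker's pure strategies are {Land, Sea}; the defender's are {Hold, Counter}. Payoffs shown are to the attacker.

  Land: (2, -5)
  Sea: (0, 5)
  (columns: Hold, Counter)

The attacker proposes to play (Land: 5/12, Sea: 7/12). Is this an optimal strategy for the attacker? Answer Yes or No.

Against Hold this mix gives (5/12)·2 + (7/12)·0 = 5/6.
Against Counter this mix gives (5/12)·(-5) + (7/12)·5 = 5/6.
All of the defender's active replies (Hold, Counter) yield 5/6, and no column does worse for the attacker. The mix makes the defender indifferent and guarantees 5/6, so it is optimal.

Yes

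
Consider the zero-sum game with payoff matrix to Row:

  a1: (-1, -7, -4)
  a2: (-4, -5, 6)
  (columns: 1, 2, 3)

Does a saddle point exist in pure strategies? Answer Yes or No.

Yes

Row minima: a1 → -7, a2 → -5; maximin = -5.
Column maxima: 1 → -1, 2 → -5, 3 → 6; minimax = -5.
maximin = minimax = -5, so a saddle point exists.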